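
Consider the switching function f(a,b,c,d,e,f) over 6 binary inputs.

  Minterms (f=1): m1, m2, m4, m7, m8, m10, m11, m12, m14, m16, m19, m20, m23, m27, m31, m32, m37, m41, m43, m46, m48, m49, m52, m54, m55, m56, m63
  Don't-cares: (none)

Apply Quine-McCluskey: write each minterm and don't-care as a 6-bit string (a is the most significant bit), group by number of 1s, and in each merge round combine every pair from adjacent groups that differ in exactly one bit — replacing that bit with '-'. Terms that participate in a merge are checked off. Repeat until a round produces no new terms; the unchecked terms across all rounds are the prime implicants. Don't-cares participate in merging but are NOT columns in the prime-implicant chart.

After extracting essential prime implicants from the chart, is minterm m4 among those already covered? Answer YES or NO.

size-2^0 implicants → 000001  000010(✓)  000100(✓)  000111(✓)  001000(✓)  001010(✓)  001011(✓)  001100(✓)  001110(✓)  010000(✓)  010011(✓)  010100(✓)  010111(✓)  011011(✓)  011111(✓)  100000(✓)  100101  101001(✓)  101011(✓)  101110(✓)  110000(✓)  110001(✓)  110100(✓)  110110(✓)  110111(✓)  111000(✓)  111111(✓)
size-2^1 implicants → -01011  -01110  -10000(✓)  -10100(✓)  -10111(✓)  -11111(✓)  0-0100  0-0111  0-1011  00-010  00-100  001-00(✓)  001-10(✓)  0010-0(✓)  00101-  0011-0(✓)  01-011(✓)  01-111(✓)  010-00(✓)  010-11(✓)  011-11(✓)  1-0000  1010-1  11-000  11-111(✓)  110-00(✓)  11000-  1101-0  11011-
size-2^2 implicants → -1-111  -10-00  001--0  01--11
Unchecked terms (primes): -01011, -01110, -1-111, -10-00, 0-0100, 0-0111, 0-1011, 00-010, 00-100, 000001, 001--0, 00101-, 01--11, 1-0000, 100101, 1010-1, 11-000, 11000-, 1101-0, 11011-
Minterm coverage:
  m1 ⊆ 000001 [E]
  m2 ⊆ 00-010 [E]
  m4 ⊆ 0-0100,00-100
  m7 ⊆ 0-0111 [E]
  m8 ⊆ 001--0 [E]
  m10 ⊆ 00-010,001--0,00101-
  m11 ⊆ -01011,0-1011,00101-
  m12 ⊆ 00-100,001--0
  m14 ⊆ -01110,001--0
  m16 ⊆ -10-00 [E]
  m19 ⊆ 01--11 [E]
  m20 ⊆ -10-00,0-0100
  m23 ⊆ -1-111,0-0111,01--11
  m27 ⊆ 0-1011,01--11
  m31 ⊆ -1-111,01--11
  m32 ⊆ 1-0000 [E]
  m37 ⊆ 100101 [E]
  m41 ⊆ 1010-1 [E]
  m43 ⊆ -01011,1010-1
  m46 ⊆ -01110 [E]
  m48 ⊆ -10-00,1-0000,11-000,11000-
  m49 ⊆ 11000- [E]
  m52 ⊆ -10-00,1101-0
  m54 ⊆ 1101-0,11011-
  m55 ⊆ -1-111,11011-
  m56 ⊆ 11-000 [E]
  m63 ⊆ -1-111 [E]
E = {-01110, -1-111, -10-00, 0-0111, 00-010, 000001, 001--0, 01--11, 1-0000, 100101, 1010-1, 11-000, 11000-}

NO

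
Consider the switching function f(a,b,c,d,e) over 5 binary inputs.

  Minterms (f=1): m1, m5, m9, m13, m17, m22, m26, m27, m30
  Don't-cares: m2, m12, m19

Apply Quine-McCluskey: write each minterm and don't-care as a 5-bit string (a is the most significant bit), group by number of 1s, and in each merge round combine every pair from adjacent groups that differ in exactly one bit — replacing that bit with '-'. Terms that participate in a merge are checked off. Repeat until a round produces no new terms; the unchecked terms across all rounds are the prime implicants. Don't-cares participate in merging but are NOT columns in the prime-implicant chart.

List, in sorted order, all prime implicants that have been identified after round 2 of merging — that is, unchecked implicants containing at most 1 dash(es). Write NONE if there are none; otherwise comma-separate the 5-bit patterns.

[col 0] 00001*, 00010, 00101*, 01001*, 01100*, 01101*, 10001*, 10011*, 10110*, 11010*, 11011*, 11110*
[col 1] -0001, 0-001*, 0-101*, 00-01*, 01-01*, 0110-, 1-011, 1-110, 100-1, 11-10, 1101-
[col 2] 0--01
Prime implicants: -0001, 0--01, 00010, 0110-, 1-011, 1-110, 100-1, 11-10, 1101-

-0001, 00010, 0110-, 1-011, 1-110, 100-1, 11-10, 1101-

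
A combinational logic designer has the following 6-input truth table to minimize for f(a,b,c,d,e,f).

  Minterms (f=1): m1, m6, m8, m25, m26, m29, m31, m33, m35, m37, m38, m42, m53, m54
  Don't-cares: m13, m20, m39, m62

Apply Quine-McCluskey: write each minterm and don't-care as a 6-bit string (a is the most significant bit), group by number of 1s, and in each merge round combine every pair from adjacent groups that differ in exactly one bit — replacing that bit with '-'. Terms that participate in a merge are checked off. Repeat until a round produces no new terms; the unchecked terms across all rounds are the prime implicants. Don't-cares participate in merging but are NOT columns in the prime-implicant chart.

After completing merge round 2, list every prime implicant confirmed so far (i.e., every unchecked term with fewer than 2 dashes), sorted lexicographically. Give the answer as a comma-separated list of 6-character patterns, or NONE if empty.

size-2^0 implicants → 000001(✓)  000110(✓)  001000  001101(✓)  010100  011001(✓)  011010  011101(✓)  011111(✓)  100001(✓)  100011(✓)  100101(✓)  100110(✓)  100111(✓)  101010  110101(✓)  110110(✓)  111110(✓)
size-2^1 implicants → -00001  -00110  0-1101  011-01  0111-1  1-0101  1-0110  100-01(✓)  100-11(✓)  1000-1(✓)  1001-1(✓)  10011-  11-110
size-2^2 implicants → 100--1
Unchecked terms (primes): -00001, -00110, 0-1101, 001000, 010100, 011-01, 011010, 0111-1, 1-0101, 1-0110, 100--1, 10011-, 101010, 11-110

-00001, -00110, 0-1101, 001000, 010100, 011-01, 011010, 0111-1, 1-0101, 1-0110, 10011-, 101010, 11-110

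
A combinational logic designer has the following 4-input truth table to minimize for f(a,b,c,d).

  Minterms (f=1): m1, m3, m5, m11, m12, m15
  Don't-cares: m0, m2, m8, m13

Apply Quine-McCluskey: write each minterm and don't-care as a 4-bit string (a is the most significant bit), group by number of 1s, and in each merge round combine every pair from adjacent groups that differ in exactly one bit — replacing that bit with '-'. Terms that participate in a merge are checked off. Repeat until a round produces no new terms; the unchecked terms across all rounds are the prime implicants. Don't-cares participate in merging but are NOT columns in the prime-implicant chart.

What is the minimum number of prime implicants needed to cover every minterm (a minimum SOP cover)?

size-2^0 implicants → 0000(✓)  0001(✓)  0010(✓)  0011(✓)  0101(✓)  1000(✓)  1011(✓)  1100(✓)  1101(✓)  1111(✓)
size-2^1 implicants → -000  -011  -101  0-01  00-0(✓)  00-1(✓)  000-(✓)  001-(✓)  1-00  1-11  11-1  110-
size-2^2 implicants → 00--
Unchecked terms (primes): -000, -011, -101, 0-01, 00--, 1-00, 1-11, 11-1, 110-
Minterm coverage:
  m1 ⊆ 0-01,00--
  m3 ⊆ -011,00--
  m5 ⊆ -101,0-01
  m11 ⊆ -011,1-11
  m12 ⊆ 1-00,110-
  m15 ⊆ 1-11,11-1
(no essential prime implicants)
Petrick residual → -011, 0-01, 1-00, 1-11
Cover = b'cd + a'c'd + ac'd' + acd  |cover|=4

4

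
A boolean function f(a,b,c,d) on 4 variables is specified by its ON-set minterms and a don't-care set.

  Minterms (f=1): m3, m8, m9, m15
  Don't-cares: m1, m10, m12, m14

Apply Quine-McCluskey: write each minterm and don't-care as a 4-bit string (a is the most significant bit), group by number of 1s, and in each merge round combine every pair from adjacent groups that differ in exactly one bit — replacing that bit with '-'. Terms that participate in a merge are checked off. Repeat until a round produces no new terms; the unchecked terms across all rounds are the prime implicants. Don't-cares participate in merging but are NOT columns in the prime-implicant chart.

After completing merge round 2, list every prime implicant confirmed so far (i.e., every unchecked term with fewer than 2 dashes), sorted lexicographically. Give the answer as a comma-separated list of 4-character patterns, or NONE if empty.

Round 0: 0001✓ 0011✓ 1000✓ 1001✓ 1010✓ 1100✓ 1110✓ 1111✓
Round 1: -001 00-1 1-00✓ 1-10✓ 10-0✓ 100- 11-0✓ 111-
Round 2: 1--0
PIs = {-001, 00-1, 1--0, 100-, 111-}

-001, 00-1, 100-, 111-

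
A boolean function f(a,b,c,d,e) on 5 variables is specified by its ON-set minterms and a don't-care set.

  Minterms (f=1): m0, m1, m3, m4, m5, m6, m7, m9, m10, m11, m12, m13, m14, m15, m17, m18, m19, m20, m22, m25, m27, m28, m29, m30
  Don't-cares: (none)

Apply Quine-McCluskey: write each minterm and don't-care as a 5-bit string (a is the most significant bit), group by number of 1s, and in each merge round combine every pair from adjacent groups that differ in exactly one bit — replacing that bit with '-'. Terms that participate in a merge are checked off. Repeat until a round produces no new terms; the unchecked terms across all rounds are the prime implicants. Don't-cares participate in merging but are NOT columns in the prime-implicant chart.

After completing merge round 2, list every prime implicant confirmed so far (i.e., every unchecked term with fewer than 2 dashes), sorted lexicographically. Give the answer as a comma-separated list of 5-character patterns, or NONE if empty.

10-10, 1001-

Round 0: 00000✓ 00001✓ 00011✓ 00100✓ 00101✓ 00110✓ 00111✓ 01001✓ 01010✓ 01011✓ 01100✓ 01101✓ 01110✓ 01111✓ 10001✓ 10010✓ 10011✓ 10100✓ 10110✓ 11001✓ 11011✓ 11100✓ 11101✓ 11110✓
Round 1: -0001✓ -0011✓ -0100✓ -0110✓ -1001✓ -1011✓ -1100✓ -1101✓ -1110✓ 0-001✓ 0-011✓ 0-100✓ 0-101✓ 0-110✓ 0-111✓ 00-00✓ 00-01✓ 00-11✓ 000-1✓ 0000-✓ 001-0✓ 001-1✓ 0010-✓ 0011-✓ 01-01✓ 01-10✓ 01-11✓ 010-1✓ 0101-✓ 011-0✓ 011-1✓ 0110-✓ 0111-✓ 1-001✓ 1-011✓ 1-100✓ 1-110✓ 10-10 100-1✓ 1001- 101-0✓ 11-01✓ 110-1✓ 111-0✓ 1110-✓
Round 2: --001✓ --011✓ --100✓ --110✓ -00-1✓ -01-0✓ -1-01 -10-1✓ -11-0✓ -110- 0--01✓ 0--11✓ 0-0-1✓ 0-1-0✓ 0-1-1✓ 0-10-✓ 0-11-✓ 00--1✓ 00-0- 001--✓ 01--1✓ 01-1- 011--✓ 1-0-1✓ 1-1-0✓
Round 3: --0-1 --1-0 0---1 0-1--
PIs = {--0-1, --1-0, -1-01, -110-, 0---1, 0-1--, 00-0-, 01-1-, 10-10, 1001-}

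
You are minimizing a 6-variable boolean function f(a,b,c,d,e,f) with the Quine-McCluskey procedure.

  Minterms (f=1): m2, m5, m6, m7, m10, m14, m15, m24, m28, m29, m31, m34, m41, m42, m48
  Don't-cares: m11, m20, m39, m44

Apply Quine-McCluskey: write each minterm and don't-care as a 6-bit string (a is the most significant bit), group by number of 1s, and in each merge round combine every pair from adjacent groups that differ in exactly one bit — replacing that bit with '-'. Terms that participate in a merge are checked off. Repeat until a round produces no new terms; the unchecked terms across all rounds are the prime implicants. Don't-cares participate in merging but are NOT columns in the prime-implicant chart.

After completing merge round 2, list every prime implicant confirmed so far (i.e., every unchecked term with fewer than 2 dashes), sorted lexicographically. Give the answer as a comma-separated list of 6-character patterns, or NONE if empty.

-00111, 0-1111, 0001-1, 01-100, 011-00, 0111-1, 01110-, 101001, 101100, 110000

Round 0: 000010✓ 000101✓ 000110✓ 000111✓ 001010✓ 001011✓ 001110✓ 001111✓ 010100✓ 011000✓ 011100✓ 011101✓ 011111✓ 100010✓ 100111✓ 101001 101010✓ 101100 110000
Round 1: -00010✓ -00111 -01010✓ 0-1111 00-010✓ 00-110✓ 00-111✓ 000-10✓ 0001-1 00011-✓ 001-10✓ 001-11✓ 00101-✓ 00111-✓ 01-100 011-00 0111-1 01110- 10-010✓
Round 2: -0-010 00--10 00-11- 001-1-
PIs = {-0-010, -00111, 0-1111, 00--10, 00-11-, 0001-1, 001-1-, 01-100, 011-00, 0111-1, 01110-, 101001, 101100, 110000}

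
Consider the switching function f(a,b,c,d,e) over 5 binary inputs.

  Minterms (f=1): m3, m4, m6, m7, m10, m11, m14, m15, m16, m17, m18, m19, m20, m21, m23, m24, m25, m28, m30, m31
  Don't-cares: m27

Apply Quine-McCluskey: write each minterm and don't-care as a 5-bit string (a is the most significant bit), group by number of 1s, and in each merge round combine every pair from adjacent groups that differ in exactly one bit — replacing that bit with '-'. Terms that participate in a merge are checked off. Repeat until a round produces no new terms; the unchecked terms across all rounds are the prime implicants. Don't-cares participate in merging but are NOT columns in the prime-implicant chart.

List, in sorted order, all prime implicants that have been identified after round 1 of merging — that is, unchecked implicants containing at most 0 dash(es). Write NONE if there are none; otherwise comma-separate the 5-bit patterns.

size-2^0 implicants → 00011(✓)  00100(✓)  00110(✓)  00111(✓)  01010(✓)  01011(✓)  01110(✓)  01111(✓)  10000(✓)  10001(✓)  10010(✓)  10011(✓)  10100(✓)  10101(✓)  10111(✓)  11000(✓)  11001(✓)  11011(✓)  11100(✓)  11110(✓)  11111(✓)
size-2^1 implicants → -0011(✓)  -0100  -0111(✓)  -1011(✓)  -1110(✓)  -1111(✓)  0-011(✓)  0-110(✓)  0-111(✓)  00-11(✓)  001-0  0011-(✓)  01-10(✓)  01-11(✓)  0101-(✓)  0111-(✓)  1-000(✓)  1-001(✓)  1-011(✓)  1-100(✓)  1-111(✓)  10-00(✓)  10-01(✓)  10-11(✓)  100-0(✓)  100-1(✓)  1000-(✓)  1001-(✓)  101-1(✓)  1010-(✓)  11-00(✓)  11-11(✓)  110-1(✓)  1100-(✓)  111-0  1111-(✓)
size-2^2 implicants → --011(✓)  --111(✓)  -0-11(✓)  -1-11(✓)  -111-  0--11(✓)  0-11-  01-1-  1--00  1--11(✓)  1-0-1  1-00-  10--1  10-0-  100--
size-2^3 implicants → ---11
Unchecked terms (primes): ---11, -0100, -111-, 0-11-, 001-0, 01-1-, 1--00, 1-0-1, 1-00-, 10--1, 10-0-, 100--, 111-0

NONE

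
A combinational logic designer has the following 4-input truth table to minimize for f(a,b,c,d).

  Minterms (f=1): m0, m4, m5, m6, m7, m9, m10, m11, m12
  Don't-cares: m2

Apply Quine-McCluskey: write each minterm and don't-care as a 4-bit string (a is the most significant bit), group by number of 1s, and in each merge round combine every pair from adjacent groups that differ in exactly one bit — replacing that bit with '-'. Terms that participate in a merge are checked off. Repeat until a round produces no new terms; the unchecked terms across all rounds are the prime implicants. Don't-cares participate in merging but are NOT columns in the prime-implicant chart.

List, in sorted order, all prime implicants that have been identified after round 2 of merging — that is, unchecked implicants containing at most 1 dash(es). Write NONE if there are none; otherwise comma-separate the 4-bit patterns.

-010, -100, 10-1, 101-

Round 0: 0000✓ 0010✓ 0100✓ 0101✓ 0110✓ 0111✓ 1001✓ 1010✓ 1011✓ 1100✓
Round 1: -010 -100 0-00✓ 0-10✓ 00-0✓ 01-0✓ 01-1✓ 010-✓ 011-✓ 10-1 101-
Round 2: 0--0 01--
PIs = {-010, -100, 0--0, 01--, 10-1, 101-}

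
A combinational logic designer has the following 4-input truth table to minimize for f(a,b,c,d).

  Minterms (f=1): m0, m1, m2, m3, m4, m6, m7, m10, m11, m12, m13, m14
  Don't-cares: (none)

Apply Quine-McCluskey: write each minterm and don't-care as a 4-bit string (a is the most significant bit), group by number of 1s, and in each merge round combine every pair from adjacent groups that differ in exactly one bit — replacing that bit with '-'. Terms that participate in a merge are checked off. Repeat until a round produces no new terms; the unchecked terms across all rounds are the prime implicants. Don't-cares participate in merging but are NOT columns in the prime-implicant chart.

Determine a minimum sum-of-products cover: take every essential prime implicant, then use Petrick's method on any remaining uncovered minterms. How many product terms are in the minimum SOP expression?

size-2^0 implicants → 0000(✓)  0001(✓)  0010(✓)  0011(✓)  0100(✓)  0110(✓)  0111(✓)  1010(✓)  1011(✓)  1100(✓)  1101(✓)  1110(✓)
size-2^1 implicants → -010(✓)  -011(✓)  -100(✓)  -110(✓)  0-00(✓)  0-10(✓)  0-11(✓)  00-0(✓)  00-1(✓)  000-(✓)  001-(✓)  01-0(✓)  011-(✓)  1-10(✓)  101-(✓)  11-0(✓)  110-
size-2^2 implicants → --10  -01-  -1-0  0--0  0-1-  00--
Unchecked terms (primes): --10, -01-, -1-0, 0--0, 0-1-, 00--, 110-
Minterm coverage:
  m0 ⊆ 0--0,00--
  m1 ⊆ 00-- [E]
  m2 ⊆ --10,-01-,0--0,0-1-,00--
  m3 ⊆ -01-,0-1-,00--
  m4 ⊆ -1-0,0--0
  m6 ⊆ --10,-1-0,0--0,0-1-
  m7 ⊆ 0-1- [E]
  m10 ⊆ --10,-01-
  m11 ⊆ -01- [E]
  m12 ⊆ -1-0,110-
  m13 ⊆ 110- [E]
  m14 ⊆ --10,-1-0
E = {-01-, 0-1-, 00--, 110-}
Petrick residual → -1-0
Cover = b'c + bd' + a'c + a'b' + abc'  |cover|=5

5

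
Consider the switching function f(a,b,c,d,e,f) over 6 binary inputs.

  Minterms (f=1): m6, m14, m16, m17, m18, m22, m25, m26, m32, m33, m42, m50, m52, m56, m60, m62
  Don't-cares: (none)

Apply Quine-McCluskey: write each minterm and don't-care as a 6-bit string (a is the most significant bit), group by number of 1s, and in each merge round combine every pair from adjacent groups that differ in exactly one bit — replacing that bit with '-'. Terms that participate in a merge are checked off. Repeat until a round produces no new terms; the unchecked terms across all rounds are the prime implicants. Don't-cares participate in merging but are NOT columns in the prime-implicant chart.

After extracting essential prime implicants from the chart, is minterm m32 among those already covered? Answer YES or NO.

size-2^0 implicants → 000110(✓)  001110(✓)  010000(✓)  010001(✓)  010010(✓)  010110(✓)  011001(✓)  011010(✓)  100000(✓)  100001(✓)  101010  110010(✓)  110100(✓)  111000(✓)  111100(✓)  111110(✓)
size-2^1 implicants → -10010  0-0110  00-110  01-001  01-010  010-10  0100-0  01000-  10000-  11-100  111-00  1111-0
Unchecked terms (primes): -10010, 0-0110, 00-110, 01-001, 01-010, 010-10, 0100-0, 01000-, 10000-, 101010, 11-100, 111-00, 1111-0
Minterm coverage:
  m6 ⊆ 0-0110,00-110
  m14 ⊆ 00-110 [E]
  m16 ⊆ 0100-0,01000-
  m17 ⊆ 01-001,01000-
  m18 ⊆ -10010,01-010,010-10,0100-0
  m22 ⊆ 0-0110,010-10
  m25 ⊆ 01-001 [E]
  m26 ⊆ 01-010 [E]
  m32 ⊆ 10000- [E]
  m33 ⊆ 10000- [E]
  m42 ⊆ 101010 [E]
  m50 ⊆ -10010 [E]
  m52 ⊆ 11-100 [E]
  m56 ⊆ 111-00 [E]
  m60 ⊆ 11-100,111-00,1111-0
  m62 ⊆ 1111-0 [E]
E = {-10010, 00-110, 01-001, 01-010, 10000-, 101010, 11-100, 111-00, 1111-0}

YES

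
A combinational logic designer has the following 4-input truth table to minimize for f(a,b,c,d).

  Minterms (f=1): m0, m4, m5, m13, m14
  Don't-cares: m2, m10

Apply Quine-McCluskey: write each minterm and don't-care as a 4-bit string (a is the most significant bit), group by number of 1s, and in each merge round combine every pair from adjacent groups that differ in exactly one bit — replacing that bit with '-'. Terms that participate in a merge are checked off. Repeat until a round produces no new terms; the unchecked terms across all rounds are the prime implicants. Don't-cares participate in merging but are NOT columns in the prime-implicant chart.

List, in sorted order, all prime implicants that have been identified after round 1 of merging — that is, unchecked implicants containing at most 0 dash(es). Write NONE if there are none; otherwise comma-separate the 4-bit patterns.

NONE

[col 0] 0000*, 0010*, 0100*, 0101*, 1010*, 1101*, 1110*
[col 1] -010, -101, 0-00, 00-0, 010-, 1-10
Prime implicants: -010, -101, 0-00, 00-0, 010-, 1-10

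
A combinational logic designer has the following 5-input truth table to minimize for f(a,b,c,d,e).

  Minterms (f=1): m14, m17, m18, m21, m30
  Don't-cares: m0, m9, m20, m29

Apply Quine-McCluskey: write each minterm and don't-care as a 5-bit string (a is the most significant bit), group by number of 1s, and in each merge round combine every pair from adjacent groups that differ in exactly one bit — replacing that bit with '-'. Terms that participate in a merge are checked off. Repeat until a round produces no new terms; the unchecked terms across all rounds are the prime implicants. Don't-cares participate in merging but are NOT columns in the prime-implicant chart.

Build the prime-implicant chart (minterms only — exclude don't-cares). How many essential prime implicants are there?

[col 0] 00000, 01001, 01110*, 10001*, 10010, 10100*, 10101*, 11101*, 11110*
[col 1] -1110, 1-101, 10-01, 1010-
Prime implicants: -1110, 00000, 01001, 1-101, 10-01, 10010, 1010-
PI chart (minterm → PIs covering it):
  14 | -1110  (sole → essential)
  17 | 10-01  (sole → essential)
  18 | 10010  (sole → essential)
  21 | 1-101,10-01,1010-
  30 | -1110  (sole → essential)
Essential prime implicants: -1110, 10-01, 10010

3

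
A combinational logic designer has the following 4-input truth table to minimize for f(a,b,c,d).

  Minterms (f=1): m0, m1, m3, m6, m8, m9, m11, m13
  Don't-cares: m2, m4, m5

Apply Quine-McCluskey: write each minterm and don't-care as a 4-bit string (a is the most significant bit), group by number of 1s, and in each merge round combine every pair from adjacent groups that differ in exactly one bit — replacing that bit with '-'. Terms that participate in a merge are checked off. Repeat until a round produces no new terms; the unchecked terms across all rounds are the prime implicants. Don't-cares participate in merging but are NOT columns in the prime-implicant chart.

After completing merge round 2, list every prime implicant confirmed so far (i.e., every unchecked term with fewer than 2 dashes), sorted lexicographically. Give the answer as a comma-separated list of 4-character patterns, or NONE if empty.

NONE

size-2^0 implicants → 0000(✓)  0001(✓)  0010(✓)  0011(✓)  0100(✓)  0101(✓)  0110(✓)  1000(✓)  1001(✓)  1011(✓)  1101(✓)
size-2^1 implicants → -000(✓)  -001(✓)  -011(✓)  -101(✓)  0-00(✓)  0-01(✓)  0-10(✓)  00-0(✓)  00-1(✓)  000-(✓)  001-(✓)  01-0(✓)  010-(✓)  1-01(✓)  10-1(✓)  100-(✓)
size-2^2 implicants → --01  -0-1  -00-  0--0  0-0-  00--
Unchecked terms (primes): --01, -0-1, -00-, 0--0, 0-0-, 00--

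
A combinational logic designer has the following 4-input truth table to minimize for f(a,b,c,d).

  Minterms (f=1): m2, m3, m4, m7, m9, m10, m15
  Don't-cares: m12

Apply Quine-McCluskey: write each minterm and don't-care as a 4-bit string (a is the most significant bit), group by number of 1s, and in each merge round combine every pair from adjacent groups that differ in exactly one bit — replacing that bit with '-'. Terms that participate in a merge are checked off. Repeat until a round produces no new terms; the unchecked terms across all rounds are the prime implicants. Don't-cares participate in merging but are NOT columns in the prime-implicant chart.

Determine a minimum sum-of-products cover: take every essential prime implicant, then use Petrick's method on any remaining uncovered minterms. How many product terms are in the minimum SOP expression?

Round 0: 0010✓ 0011✓ 0100✓ 0111✓ 1001 1010✓ 1100✓ 1111✓
Round 1: -010 -100 -111 0-11 001-
PIs = {-010, -100, -111, 0-11, 001-, 1001}
Coverage chart:
  m2: -010,001-
  m3: 0-11,001-
  m4: -100 ←essential
  m7: -111,0-11
  m9: 1001 ←essential
  m10: -010 ←essential
  m15: -111 ←essential
Essential: -010, -100, -111, 1001
Petrick residual → 0-11
Min cover (5 terms): b'cd' + bc'd' + bcd + a'cd + ab'c'd

5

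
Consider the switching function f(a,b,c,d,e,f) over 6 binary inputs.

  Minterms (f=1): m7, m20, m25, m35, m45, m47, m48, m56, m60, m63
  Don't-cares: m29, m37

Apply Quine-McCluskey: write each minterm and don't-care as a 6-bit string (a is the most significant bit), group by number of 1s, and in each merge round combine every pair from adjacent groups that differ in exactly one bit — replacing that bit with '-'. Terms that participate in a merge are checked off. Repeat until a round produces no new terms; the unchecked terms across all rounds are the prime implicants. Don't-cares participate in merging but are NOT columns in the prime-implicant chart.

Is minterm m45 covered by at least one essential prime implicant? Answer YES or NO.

NO

Round 0: 000111 010100 011001✓ 011101✓ 100011 100101✓ 101101✓ 101111✓ 110000✓ 111000✓ 111100✓ 111111✓
Round 1: 011-01 1-1111 10-101 1011-1 11-000 111-00
PIs = {000111, 010100, 011-01, 1-1111, 10-101, 100011, 1011-1, 11-000, 111-00}
Coverage chart:
  m7: 000111 ←essential
  m20: 010100 ←essential
  m25: 011-01 ←essential
  m35: 100011 ←essential
  m45: 10-101,1011-1
  m47: 1-1111,1011-1
  m48: 11-000 ←essential
  m56: 11-000,111-00
  m60: 111-00 ←essential
  m63: 1-1111 ←essential
Essential: 000111, 010100, 011-01, 1-1111, 100011, 11-000, 111-00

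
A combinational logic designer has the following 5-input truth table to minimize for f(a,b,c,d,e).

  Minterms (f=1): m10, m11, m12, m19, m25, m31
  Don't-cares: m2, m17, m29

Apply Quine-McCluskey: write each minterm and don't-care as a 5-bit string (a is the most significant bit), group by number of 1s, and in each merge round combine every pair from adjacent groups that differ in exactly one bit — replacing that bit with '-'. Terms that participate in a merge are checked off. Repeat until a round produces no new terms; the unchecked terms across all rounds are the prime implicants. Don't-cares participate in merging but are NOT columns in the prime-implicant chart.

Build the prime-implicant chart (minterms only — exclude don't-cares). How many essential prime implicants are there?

[col 0] 00010*, 01010*, 01011*, 01100, 10001*, 10011*, 11001*, 11101*, 11111*
[col 1] 0-010, 0101-, 1-001, 100-1, 11-01, 111-1
Prime implicants: 0-010, 0101-, 01100, 1-001, 100-1, 11-01, 111-1
PI chart (minterm → PIs covering it):
  10 | 0-010,0101-
  11 | 0101-  (sole → essential)
  12 | 01100  (sole → essential)
  19 | 100-1  (sole → essential)
  25 | 1-001,11-01
  31 | 111-1  (sole → essential)
Essential prime implicants: 0101-, 01100, 100-1, 111-1

4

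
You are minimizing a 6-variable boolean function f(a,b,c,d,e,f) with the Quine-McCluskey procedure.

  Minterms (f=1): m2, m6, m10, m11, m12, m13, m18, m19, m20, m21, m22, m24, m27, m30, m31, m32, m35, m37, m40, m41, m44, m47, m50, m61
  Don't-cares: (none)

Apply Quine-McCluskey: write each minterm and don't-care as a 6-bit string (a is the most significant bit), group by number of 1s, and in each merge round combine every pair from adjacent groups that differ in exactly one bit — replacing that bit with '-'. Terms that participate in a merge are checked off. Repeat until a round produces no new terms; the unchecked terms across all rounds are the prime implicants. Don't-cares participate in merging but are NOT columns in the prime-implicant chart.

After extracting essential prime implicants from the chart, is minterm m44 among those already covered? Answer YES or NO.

NO

[col 0] 000010*, 000110*, 001010*, 001011*, 001100*, 001101*, 010010*, 010011*, 010100*, 010101*, 010110*, 011000, 011011*, 011110*, 011111*, 100000*, 100011, 100101, 101000*, 101001*, 101100*, 101111, 110010*, 111101
[col 1] -01100, -10010, 0-0010*, 0-0110*, 0-1011, 00-010, 000-10*, 00101-, 00110-, 01-011, 01-110, 010-10*, 01001-, 0101-0, 01010-, 011-11, 01111-, 10-000, 101-00, 10100-
[col 2] 0-0-10
Prime implicants: -01100, -10010, 0-0-10, 0-1011, 00-010, 00101-, 00110-, 01-011, 01-110, 01001-, 0101-0, 01010-, 011-11, 011000, 01111-, 10-000, 100011, 100101, 101-00, 10100-, 101111, 111101
PI chart (minterm → PIs covering it):
  2 | 0-0-10,00-010
  6 | 0-0-10  (sole → essential)
  10 | 00-010,00101-
  11 | 0-1011,00101-
  12 | -01100,00110-
  13 | 00110-  (sole → essential)
  18 | -10010,0-0-10,01001-
  19 | 01-011,01001-
  20 | 0101-0,01010-
  21 | 01010-  (sole → essential)
  22 | 0-0-10,01-110,0101-0
  24 | 011000  (sole → essential)
  27 | 0-1011,01-011,011-11
  30 | 01-110,01111-
  31 | 011-11,01111-
  32 | 10-000  (sole → essential)
  35 | 100011  (sole → essential)
  37 | 100101  (sole → essential)
  40 | 10-000,101-00,10100-
  41 | 10100-  (sole → essential)
  44 | -01100,101-00
  47 | 101111  (sole → essential)
  50 | -10010  (sole → essential)
  61 | 111101  (sole → essential)
Essential prime implicants: -10010, 0-0-10, 00110-, 01010-, 011000, 10-000, 100011, 100101, 10100-, 101111, 111101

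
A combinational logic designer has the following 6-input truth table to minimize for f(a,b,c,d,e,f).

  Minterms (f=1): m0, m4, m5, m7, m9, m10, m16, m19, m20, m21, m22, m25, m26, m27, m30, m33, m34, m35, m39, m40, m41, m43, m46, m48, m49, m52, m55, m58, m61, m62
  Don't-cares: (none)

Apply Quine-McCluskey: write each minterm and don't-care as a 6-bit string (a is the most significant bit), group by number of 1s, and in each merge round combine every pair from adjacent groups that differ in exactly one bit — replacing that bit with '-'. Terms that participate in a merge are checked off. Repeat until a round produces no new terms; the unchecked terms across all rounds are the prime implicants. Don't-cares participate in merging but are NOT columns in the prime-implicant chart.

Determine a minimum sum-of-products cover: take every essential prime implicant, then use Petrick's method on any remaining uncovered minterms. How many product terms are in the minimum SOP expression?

[col 0] 000000*, 000100*, 000101*, 000111*, 001001*, 001010*, 010000*, 010011*, 010100*, 010101*, 010110*, 011001*, 011010*, 011011*, 011110*, 100001*, 100010*, 100011*, 100111*, 101000*, 101001*, 101011*, 101110*, 110000*, 110001*, 110100*, 110111*, 111010*, 111101, 111110*
[col 1] -00111, -01001, -10000*, -10100*, -11010*, -11110*, 0-0000*, 0-0100*, 0-0101*, 0-1001, 0-1010, 000-00*, 0001-1, 00010-*, 01-011, 01-110, 010-00*, 0101-0, 01010-*, 011-10*, 0110-1, 01101-, 1-0001, 1-0111, 1-1110, 10-001*, 10-011*, 100-11, 1000-1*, 10001-, 1010-1*, 10100-, 110-00*, 11000-, 111-10*
[col 2] -10-00, -11-10, 0-0-00, 0-010-, 10-0-1
Prime implicants: -00111, -01001, -10-00, -11-10, 0-0-00, 0-010-, 0-1001, 0-1010, 0001-1, 01-011, 01-110, 0101-0, 0110-1, 01101-, 1-0001, 1-0111, 1-1110, 10-0-1, 100-11, 10001-, 10100-, 11000-, 111101
PI chart (minterm → PIs covering it):
  0 | 0-0-00  (sole → essential)
  4 | 0-0-00,0-010-
  5 | 0-010-,0001-1
  7 | -00111,0001-1
  9 | -01001,0-1001
  10 | 0-1010  (sole → essential)
  16 | -10-00,0-0-00
  19 | 01-011  (sole → essential)
  20 | -10-00,0-0-00,0-010-,0101-0
  21 | 0-010-  (sole → essential)
  22 | 01-110,0101-0
  25 | 0-1001,0110-1
  26 | -11-10,0-1010,01101-
  27 | 01-011,0110-1,01101-
  30 | -11-10,01-110
  33 | 1-0001,10-0-1
  34 | 10001-  (sole → essential)
  35 | 10-0-1,100-11,10001-
  39 | -00111,1-0111,100-11
  40 | 10100-  (sole → essential)
  41 | -01001,10-0-1,10100-
  43 | 10-0-1  (sole → essential)
  46 | 1-1110  (sole → essential)
  48 | -10-00,11000-
  49 | 1-0001,11000-
  52 | -10-00  (sole → essential)
  55 | 1-0111  (sole → essential)
  58 | -11-10  (sole → essential)
  61 | 111101  (sole → essential)
  62 | -11-10,1-1110
Essential prime implicants: -10-00, -11-10, 0-0-00, 0-010-, 0-1010, 01-011, 1-0111, 1-1110, 10-0-1, 10001-, 10100-, 111101
Petrick residual → -00111, 0-1001, 01-110, 1-0001
Minimum SOP uses 16 PIs: b'c'def + bc'e'f' + bcef' + a'c'e'f' + a'c'de' + a'cd'e'f + a'cd'ef' + a'bd'ef + a'bdef' + ac'd'e'f + ac'def + acdef' + ab'd'f + ab'c'd'e + ab'cd'e' + abcde'f

16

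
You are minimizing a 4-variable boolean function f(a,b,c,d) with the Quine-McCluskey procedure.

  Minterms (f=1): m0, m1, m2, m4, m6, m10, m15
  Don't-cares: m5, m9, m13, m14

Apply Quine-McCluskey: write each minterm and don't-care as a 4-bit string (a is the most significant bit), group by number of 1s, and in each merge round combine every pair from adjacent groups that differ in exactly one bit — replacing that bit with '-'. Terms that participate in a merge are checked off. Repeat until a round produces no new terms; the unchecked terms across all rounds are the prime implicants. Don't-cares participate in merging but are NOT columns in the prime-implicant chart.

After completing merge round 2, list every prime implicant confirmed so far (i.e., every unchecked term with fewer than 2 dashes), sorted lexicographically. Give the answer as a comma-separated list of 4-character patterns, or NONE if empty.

11-1, 111-

[col 0] 0000*, 0001*, 0010*, 0100*, 0101*, 0110*, 1001*, 1010*, 1101*, 1110*, 1111*
[col 1] -001*, -010*, -101*, -110*, 0-00*, 0-01*, 0-10*, 00-0*, 000-*, 01-0*, 010-*, 1-01*, 1-10*, 11-1, 111-
[col 2] --01, --10, 0--0, 0-0-
Prime implicants: --01, --10, 0--0, 0-0-, 11-1, 111-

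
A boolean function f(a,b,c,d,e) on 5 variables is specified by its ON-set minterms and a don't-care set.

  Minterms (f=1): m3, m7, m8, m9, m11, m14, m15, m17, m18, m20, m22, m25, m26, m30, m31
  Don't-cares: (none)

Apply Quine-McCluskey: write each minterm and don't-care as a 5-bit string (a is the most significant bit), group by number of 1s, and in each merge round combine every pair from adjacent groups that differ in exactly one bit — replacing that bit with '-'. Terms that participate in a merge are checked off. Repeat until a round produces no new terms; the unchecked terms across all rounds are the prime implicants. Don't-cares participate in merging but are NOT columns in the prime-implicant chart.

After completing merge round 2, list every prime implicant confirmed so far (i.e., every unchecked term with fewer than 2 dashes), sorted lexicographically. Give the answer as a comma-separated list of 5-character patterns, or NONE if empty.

Round 0: 00011✓ 00111✓ 01000✓ 01001✓ 01011✓ 01110✓ 01111✓ 10001✓ 10010✓ 10100✓ 10110✓ 11001✓ 11010✓ 11110✓ 11111✓
Round 1: -1001 -1110✓ -1111✓ 0-011✓ 0-111✓ 00-11✓ 01-11✓ 010-1 0100- 0111-✓ 1-001 1-010✓ 1-110✓ 10-10✓ 101-0 11-10✓ 1111-✓
Round 2: -111- 0--11 1--10
PIs = {-1001, -111-, 0--11, 010-1, 0100-, 1--10, 1-001, 101-0}

-1001, 010-1, 0100-, 1-001, 101-0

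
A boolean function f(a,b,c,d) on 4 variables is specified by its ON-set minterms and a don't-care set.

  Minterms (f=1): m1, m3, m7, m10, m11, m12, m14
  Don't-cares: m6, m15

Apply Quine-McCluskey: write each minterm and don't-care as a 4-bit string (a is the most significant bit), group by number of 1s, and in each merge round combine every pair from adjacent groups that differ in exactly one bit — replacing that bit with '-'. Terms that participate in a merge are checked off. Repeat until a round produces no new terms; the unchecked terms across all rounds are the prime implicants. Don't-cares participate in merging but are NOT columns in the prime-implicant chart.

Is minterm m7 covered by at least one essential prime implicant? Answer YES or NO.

Round 0: 0001✓ 0011✓ 0110✓ 0111✓ 1010✓ 1011✓ 1100✓ 1110✓ 1111✓
Round 1: -011✓ -110✓ -111✓ 0-11✓ 00-1 011-✓ 1-10✓ 1-11✓ 101-✓ 11-0 111-✓
Round 2: --11 -11- 1-1-
PIs = {--11, -11-, 00-1, 1-1-, 11-0}
Coverage chart:
  m1: 00-1 ←essential
  m3: --11,00-1
  m7: --11,-11-
  m10: 1-1- ←essential
  m11: --11,1-1-
  m12: 11-0 ←essential
  m14: -11-,1-1-,11-0
Essential: 00-1, 1-1-, 11-0

NO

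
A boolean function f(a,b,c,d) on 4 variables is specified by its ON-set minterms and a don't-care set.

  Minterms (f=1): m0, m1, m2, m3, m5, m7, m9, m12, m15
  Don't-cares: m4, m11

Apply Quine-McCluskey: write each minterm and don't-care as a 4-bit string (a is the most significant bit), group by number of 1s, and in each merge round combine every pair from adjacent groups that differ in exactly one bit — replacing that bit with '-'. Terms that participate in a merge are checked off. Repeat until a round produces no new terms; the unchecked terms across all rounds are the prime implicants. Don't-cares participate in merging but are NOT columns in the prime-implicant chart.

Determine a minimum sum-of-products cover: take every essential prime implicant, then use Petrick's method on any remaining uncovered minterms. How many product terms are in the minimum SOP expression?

[col 0] 0000*, 0001*, 0010*, 0011*, 0100*, 0101*, 0111*, 1001*, 1011*, 1100*, 1111*
[col 1] -001*, -011*, -100, -111*, 0-00*, 0-01*, 0-11*, 00-0*, 00-1*, 000-*, 001-*, 01-1*, 010-*, 1-11*, 10-1*
[col 2] --11, -0-1, 0--1, 0-0-, 00--
Prime implicants: --11, -0-1, -100, 0--1, 0-0-, 00--
PI chart (minterm → PIs covering it):
  0 | 0-0-,00--
  1 | -0-1,0--1,0-0-,00--
  2 | 00--  (sole → essential)
  3 | --11,-0-1,0--1,00--
  5 | 0--1,0-0-
  7 | --11,0--1
  9 | -0-1  (sole → essential)
  12 | -100  (sole → essential)
  15 | --11  (sole → essential)
Essential prime implicants: --11, -0-1, -100, 00--
Petrick residual → 0--1
Minimum SOP uses 5 PIs: cd + b'd + bc'd' + a'd + a'b'

5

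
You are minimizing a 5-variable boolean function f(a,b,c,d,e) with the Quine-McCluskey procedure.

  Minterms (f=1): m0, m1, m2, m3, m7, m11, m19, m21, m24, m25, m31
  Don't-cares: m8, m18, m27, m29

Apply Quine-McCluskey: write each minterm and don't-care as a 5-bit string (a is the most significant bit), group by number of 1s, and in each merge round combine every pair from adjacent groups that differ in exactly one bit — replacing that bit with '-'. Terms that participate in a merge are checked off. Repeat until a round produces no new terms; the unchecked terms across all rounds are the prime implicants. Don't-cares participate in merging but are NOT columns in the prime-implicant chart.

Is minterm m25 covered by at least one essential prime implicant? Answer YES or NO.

[col 0] 00000*, 00001*, 00010*, 00011*, 00111*, 01000*, 01011*, 10010*, 10011*, 10101*, 11000*, 11001*, 11011*, 11101*, 11111*
[col 1] -0010*, -0011*, -1000, -1011*, 0-000, 0-011*, 00-11, 000-0*, 000-1*, 0000-*, 0001-*, 1-011*, 1-101, 1001-*, 11-01*, 11-11*, 110-1*, 1100-, 111-1*
[col 2] --011, -001-, 000--, 11--1
Prime implicants: --011, -001-, -1000, 0-000, 00-11, 000--, 1-101, 11--1, 1100-
PI chart (minterm → PIs covering it):
  0 | 0-000,000--
  1 | 000--  (sole → essential)
  2 | -001-,000--
  3 | --011,-001-,00-11,000--
  7 | 00-11  (sole → essential)
  11 | --011  (sole → essential)
  19 | --011,-001-
  21 | 1-101  (sole → essential)
  24 | -1000,1100-
  25 | 11--1,1100-
  31 | 11--1  (sole → essential)
Essential prime implicants: --011, 00-11, 000--, 1-101, 11--1

YES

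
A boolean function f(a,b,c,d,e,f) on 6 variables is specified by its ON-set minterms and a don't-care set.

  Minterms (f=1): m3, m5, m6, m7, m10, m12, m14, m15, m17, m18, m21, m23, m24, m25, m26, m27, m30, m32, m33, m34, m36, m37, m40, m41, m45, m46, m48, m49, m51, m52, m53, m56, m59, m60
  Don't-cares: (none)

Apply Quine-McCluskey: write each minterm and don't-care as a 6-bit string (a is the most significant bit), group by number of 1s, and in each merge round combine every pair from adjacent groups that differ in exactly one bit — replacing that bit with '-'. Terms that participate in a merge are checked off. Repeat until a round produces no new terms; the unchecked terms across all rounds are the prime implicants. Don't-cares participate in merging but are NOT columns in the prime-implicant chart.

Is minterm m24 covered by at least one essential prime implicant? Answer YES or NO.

size-2^0 implicants → 000011(✓)  000101(✓)  000110(✓)  000111(✓)  001010(✓)  001100(✓)  001110(✓)  001111(✓)  010001(✓)  010010(✓)  010101(✓)  010111(✓)  011000(✓)  011001(✓)  011010(✓)  011011(✓)  011110(✓)  100000(✓)  100001(✓)  100010(✓)  100100(✓)  100101(✓)  101000(✓)  101001(✓)  101101(✓)  101110(✓)  110000(✓)  110001(✓)  110011(✓)  110100(✓)  110101(✓)  111000(✓)  111011(✓)  111100(✓)
size-2^1 implicants → -00101(✓)  -01110  -10001(✓)  -10101(✓)  -11000  -11011  0-0101(✓)  0-0111(✓)  0-1010(✓)  0-1110(✓)  00-110(✓)  00-111(✓)  000-11  0001-1(✓)  00011-(✓)  001-10(✓)  0011-0  00111-(✓)  01-001  01-010  010-01(✓)  0101-1(✓)  011-10(✓)  0110-0(✓)  0110-1(✓)  01100-(✓)  01101-(✓)  1-0000(✓)  1-0001(✓)  1-0100(✓)  1-0101(✓)  1-1000(✓)  10-000(✓)  10-001(✓)  10-101(✓)  100-00(✓)  100-01(✓)  1000-0  10000-(✓)  10010-(✓)  101-01(✓)  10100-(✓)  11-000(✓)  11-011  11-100(✓)  110-00(✓)  110-01(✓)  1100-1  11000-(✓)  11010-(✓)  111-00(✓)
size-2^2 implicants → --0101  -10-01  0-01-1  0-1-10  00-11-  0110--  1--000  1-0-00(✓)  1-0-01(✓)  1-000-(✓)  1-010-(✓)  10--01  10-00-  100-0-(✓)  11--00  110-0-(✓)
size-2^3 implicants → 1-0-0-
Unchecked terms (primes): --0101, -01110, -10-01, -11000, -11011, 0-01-1, 0-1-10, 00-11-, 000-11, 0011-0, 01-001, 01-010, 0110--, 1--000, 1-0-0-, 10--01, 10-00-, 1000-0, 11--00, 11-011, 1100-1
Minterm coverage:
  m3 ⊆ 000-11 [E]
  m5 ⊆ --0101,0-01-1
  m6 ⊆ 00-11- [E]
  m7 ⊆ 0-01-1,00-11-,000-11
  m10 ⊆ 0-1-10 [E]
  m12 ⊆ 0011-0 [E]
  m14 ⊆ -01110,0-1-10,00-11-,0011-0
  m15 ⊆ 00-11- [E]
  m17 ⊆ -10-01,01-001
  m18 ⊆ 01-010 [E]
  m21 ⊆ --0101,-10-01,0-01-1
  m23 ⊆ 0-01-1 [E]
  m24 ⊆ -11000,0110--
  m25 ⊆ 01-001,0110--
  m26 ⊆ 0-1-10,01-010,0110--
  m27 ⊆ -11011,0110--
  m30 ⊆ 0-1-10 [E]
  m32 ⊆ 1--000,1-0-0-,10-00-,1000-0
  m33 ⊆ 1-0-0-,10--01,10-00-
  m34 ⊆ 1000-0 [E]
  m36 ⊆ 1-0-0- [E]
  m37 ⊆ --0101,1-0-0-,10--01
  m40 ⊆ 1--000,10-00-
  m41 ⊆ 10--01,10-00-
  m45 ⊆ 10--01 [E]
  m46 ⊆ -01110 [E]
  m48 ⊆ 1--000,1-0-0-,11--00
  m49 ⊆ -10-01,1-0-0-,1100-1
  m51 ⊆ 11-011,1100-1
  m52 ⊆ 1-0-0-,11--00
  m53 ⊆ --0101,-10-01,1-0-0-
  m56 ⊆ -11000,1--000,11--00
  m59 ⊆ -11011,11-011
  m60 ⊆ 11--00 [E]
E = {-01110, 0-01-1, 0-1-10, 00-11-, 000-11, 0011-0, 01-010, 1-0-0-, 10--01, 1000-0, 11--00}

NO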